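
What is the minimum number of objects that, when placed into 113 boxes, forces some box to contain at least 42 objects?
n = (42 − 1)·113 + 1 = 4634

By the generalised pigeonhole principle, to guarantee some box contains ≥ r objects we need more than (r − 1) · k objects total. Threshold: n = (r − 1) · k + 1. With r = 42 and k = 113: n = 41 · 113 + 1 = 4633 + 1 = 4634. For n = 4633 = 41 · 113, we can put exactly 41 objects in every box, avoiding 42 in any single one — so 4634 is tight.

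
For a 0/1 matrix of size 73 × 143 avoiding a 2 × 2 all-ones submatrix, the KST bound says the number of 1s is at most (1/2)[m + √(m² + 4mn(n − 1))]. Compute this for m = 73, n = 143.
z(73, 143; 2, 2) ≤ (1/2)[73 + √(73² + 4·73·143·142)] = (1/2)[73 + √5934681] = 1254.56

Kővári–Sós–Turán: let r_1, ..., r_73 be the row sums and z = Σ r_i the total number of 1s. Each pair of columns can share at most one row with both entries 1 (else a 2×2 all-ones block appears), so Σ_i C(r_i, 2) ≤ C(143, 2) = 10153. By convexity Σ_i C(r_i, 2) ≥ 73·C(z/73, 2) = z(z − 73)/(2·73), giving z² − 73z − 73·143·142 ≤ 0 and hence z ≤ (1/2)[73 + √(5329 + 4·1482338)] = (1/2)[73 + √5934681] ≈ (1/2)(73 + 2436.1201) = 1254.56.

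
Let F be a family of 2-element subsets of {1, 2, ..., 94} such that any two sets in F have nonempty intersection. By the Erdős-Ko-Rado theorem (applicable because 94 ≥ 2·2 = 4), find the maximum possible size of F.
max |F| = C(93, 1) = 93

Erdős-Ko-Rado (1961): when n ≥ 2k, max |F| = C(n−1, k−1). The bound is attained by the star {A : i ∈ A} for any fixed i ∈ [n]. Here C(94−1, 2−1) = C(93, 1) = 93.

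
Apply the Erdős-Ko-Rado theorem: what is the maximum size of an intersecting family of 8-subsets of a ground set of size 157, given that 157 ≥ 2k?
max |F| = C(156, 7) = 389179276200

The Erdős-Ko-Rado theorem states: for n ≥ 2k, an intersecting family of k-subsets of an n-element set has size at most C(n − 1, k − 1), with equality for 'star' families {A ⊆ [n] : |A| = k, i ∈ A} (fix an element i). For n = 157, k = 8: C(156, 7) = 389179276200.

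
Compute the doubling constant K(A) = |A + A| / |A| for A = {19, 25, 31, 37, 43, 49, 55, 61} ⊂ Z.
K = |A + A| / |A| = 15/8

Enumerate A + A = {a + b : a, b ∈ A}. With |A| = 8, there are |A|^2 = 64 ordered sum pairs; collecting distinct values, A + A = {38, 44, 50, 56, 62, 68, 74, 80, 86, 92, 98, 104, 110, 116, 122}, so |A + A| = 15. Thus K = 15/8. Here |A + A| = 2|A| − 1 = 15, the minimum possible — so K = 15/8 is minimal, which holds iff A is an arithmetic progression.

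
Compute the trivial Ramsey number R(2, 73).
R(2, 73) = 73

R(2, k) = k for all k ≥ 2: in a 2-colouring of K_k, either some edge is red (a red K_2) or all edges are blue (a blue K_k). And K_{72} coloured all-blue has no blue K_73, so R(2, 73) > 72. Hence R(2, 73) = 73.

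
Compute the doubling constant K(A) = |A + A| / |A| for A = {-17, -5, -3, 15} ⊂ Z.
K = |A + A| / |A| = 10/4 = 5/2

Enumerate A + A = {a + b : a, b ∈ A}. With |A| = 4, there are |A|^2 = 16 ordered sum pairs; collecting distinct values, A + A = {-34, -22, -20, -10, -8, -6, -2, 10, 12, 30}, so |A + A| = 10. Thus K = 10/4 = 5/2. For comparison, the minimum possible |A + A| over all 4-element sets is 2·4 − 1 = 7 (so min K = 7/4), attained only by arithmetic progressions.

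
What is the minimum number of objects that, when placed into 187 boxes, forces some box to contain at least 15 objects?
n = (15 − 1)·187 + 1 = 2619

By the generalised pigeonhole principle, to guarantee some box contains ≥ r objects we need more than (r − 1) · k objects total. Threshold: n = (r − 1) · k + 1. With r = 15 and k = 187: n = 14 · 187 + 1 = 2618 + 1 = 2619. For n = 2618 = 14 · 187, we can put exactly 14 objects in every box, avoiding 15 in any single one — so 2619 is tight.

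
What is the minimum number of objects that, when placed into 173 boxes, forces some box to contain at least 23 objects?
n = (23 − 1)·173 + 1 = 3807

By the generalised pigeonhole principle, to guarantee some box contains ≥ r objects we need more than (r − 1) · k objects total. Threshold: n = (r − 1) · k + 1. With r = 23 and k = 173: n = 22 · 173 + 1 = 3806 + 1 = 3807. For n = 3806 = 22 · 173, we can put exactly 22 objects in every box, avoiding 23 in any single one — so 3807 is tight.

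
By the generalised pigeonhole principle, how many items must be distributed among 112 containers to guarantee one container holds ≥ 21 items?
n = (21 − 1)·112 + 1 = 2241

By the generalised pigeonhole principle, to guarantee some box contains ≥ r objects we need more than (r − 1) · k objects total. Threshold: n = (r − 1) · k + 1. With r = 21 and k = 112: n = 20 · 112 + 1 = 2240 + 1 = 2241. For n = 2240 = 20 · 112, we can put exactly 20 objects in every box, avoiding 21 in any single one — so 2241 is tight.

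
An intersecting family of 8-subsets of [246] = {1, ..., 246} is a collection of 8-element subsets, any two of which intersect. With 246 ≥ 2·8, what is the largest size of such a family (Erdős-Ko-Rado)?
max |F| = C(245, 7) = 9642134806920

The Erdős-Ko-Rado theorem states: for n ≥ 2k, an intersecting family of k-subsets of an n-element set has size at most C(n − 1, k − 1), with equality for 'star' families {A ⊆ [n] : |A| = k, i ∈ A} (fix an element i). For n = 246, k = 8: C(245, 7) = 9642134806920.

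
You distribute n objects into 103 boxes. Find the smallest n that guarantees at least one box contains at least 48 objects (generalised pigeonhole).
n = (48 − 1)·103 + 1 = 4842

By the generalised pigeonhole principle, to guarantee some box contains ≥ r objects we need more than (r − 1) · k objects total. Threshold: n = (r − 1) · k + 1. With r = 48 and k = 103: n = 47 · 103 + 1 = 4841 + 1 = 4842. For n = 4841 = 47 · 103, we can put exactly 47 objects in every box, avoiding 48 in any single one — so 4842 is tight.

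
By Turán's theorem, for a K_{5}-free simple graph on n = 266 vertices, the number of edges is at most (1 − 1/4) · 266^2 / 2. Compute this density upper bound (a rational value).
Turán density bound = (3/4) · 266^2/2 = 53067/2 ≈ 26533.5

Turán's theorem: ex(n, K_{r+1}) is achieved by the complete r-partite Turán graph T(n, r) with parts as balanced as possible, and is at most (1 − 1/r) · n^2/2. For r = 4, n = 266: the density bound is (3/4) · 70756/2 = 53067/2 ≈ 26533.5. The integer-valued extremum is e(T(266, 4)) = 26533, which is strictly less than the density bound 53067/2 since 4 ∤ 266 (the parts of T(266, 4) cannot all be equal).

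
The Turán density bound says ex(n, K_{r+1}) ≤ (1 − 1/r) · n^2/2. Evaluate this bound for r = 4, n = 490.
Turán density bound = (3/4) · 490^2/2 = 180075/2 ≈ 90037.5

Turán's theorem: ex(n, K_{r+1}) is achieved by the complete r-partite Turán graph T(n, r) with parts as balanced as possible, and is at most (1 − 1/r) · n^2/2. For r = 4, n = 490: the density bound is (3/4) · 240100/2 = 180075/2 ≈ 90037.5. The integer-valued extremum is e(T(490, 4)) = 90037, which is strictly less than the density bound 180075/2 since 4 ∤ 490 (the parts of T(490, 4) cannot all be equal).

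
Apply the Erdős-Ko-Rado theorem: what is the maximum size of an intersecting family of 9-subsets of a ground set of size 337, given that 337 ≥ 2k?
max |F| = C(336, 8) = 3704504926004190

The Erdős-Ko-Rado theorem states: for n ≥ 2k, an intersecting family of k-subsets of an n-element set has size at most C(n − 1, k − 1), with equality for 'star' families {A ⊆ [n] : |A| = k, i ∈ A} (fix an element i). For n = 337, k = 9: C(336, 8) = 3704504926004190.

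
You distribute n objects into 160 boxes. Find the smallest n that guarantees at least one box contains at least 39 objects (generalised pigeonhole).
n = (39 − 1)·160 + 1 = 6081

By the generalised pigeonhole principle, to guarantee some box contains ≥ r objects we need more than (r − 1) · k objects total. Threshold: n = (r − 1) · k + 1. With r = 39 and k = 160: n = 38 · 160 + 1 = 6080 + 1 = 6081. For n = 6080 = 38 · 160, we can put exactly 38 objects in every box, avoiding 39 in any single one — so 6081 is tight.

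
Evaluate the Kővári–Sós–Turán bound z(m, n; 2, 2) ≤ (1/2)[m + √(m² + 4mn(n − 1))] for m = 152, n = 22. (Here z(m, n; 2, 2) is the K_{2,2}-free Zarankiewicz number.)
z(152, 22; 2, 2) ≤ (1/2)[152 + √(152² + 4·152·22·21)] = (1/2)[152 + √304000] = 351.681

Kővári–Sós–Turán: let r_1, ..., r_152 be the row sums and z = Σ r_i the total number of 1s. Each pair of columns can share at most one row with both entries 1 (else a 2×2 all-ones block appears), so Σ_i C(r_i, 2) ≤ C(22, 2) = 231. By convexity Σ_i C(r_i, 2) ≥ 152·C(z/152, 2) = z(z − 152)/(2·152), giving z² − 152z − 152·22·21 ≤ 0 and hence z ≤ (1/2)[152 + √(23104 + 4·70224)] = (1/2)[152 + √304000] ≈ (1/2)(152 + 551.362) = 351.681.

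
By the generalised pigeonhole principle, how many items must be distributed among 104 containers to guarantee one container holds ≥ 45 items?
n = (45 − 1)·104 + 1 = 4577

By the generalised pigeonhole principle, to guarantee some box contains ≥ r objects we need more than (r − 1) · k objects total. Threshold: n = (r − 1) · k + 1. With r = 45 and k = 104: n = 44 · 104 + 1 = 4576 + 1 = 4577. For n = 4576 = 44 · 104, we can put exactly 44 objects in every box, avoiding 45 in any single one — so 4577 is tight.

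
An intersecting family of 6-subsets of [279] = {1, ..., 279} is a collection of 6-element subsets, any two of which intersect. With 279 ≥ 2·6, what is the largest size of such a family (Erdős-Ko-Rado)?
max |F| = C(278, 5) = 13345524830

The Erdős-Ko-Rado theorem states: for n ≥ 2k, an intersecting family of k-subsets of an n-element set has size at most C(n − 1, k − 1), with equality for 'star' families {A ⊆ [n] : |A| = k, i ∈ A} (fix an element i). For n = 279, k = 6: C(278, 5) = 13345524830.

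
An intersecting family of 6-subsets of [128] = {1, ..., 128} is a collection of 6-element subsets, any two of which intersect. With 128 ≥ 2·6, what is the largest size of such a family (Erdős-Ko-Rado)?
max |F| = C(127, 5) = 254231775

Erdős-Ko-Rado (1961): when n ≥ 2k, max |F| = C(n−1, k−1). The bound is attained by the star {A : i ∈ A} for any fixed i ∈ [n]. Here C(128−1, 6−1) = C(127, 5) = 254231775.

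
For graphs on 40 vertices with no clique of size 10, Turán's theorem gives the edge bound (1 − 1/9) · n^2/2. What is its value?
Turán density bound = (8/9) · 40^2/2 = 6400/9 ≈ 711.1111

Turán's theorem: ex(n, K_{r+1}) is achieved by the complete r-partite Turán graph T(n, r) with parts as balanced as possible, and is at most (1 − 1/r) · n^2/2. For r = 9, n = 40: the density bound is (8/9) · 1600/2 = 6400/9 ≈ 711.1111. The integer-valued extremum is e(T(40, 9)) = 710, which is strictly less than the density bound 6400/9 since 9 ∤ 40 (the parts of T(40, 9) cannot all be equal).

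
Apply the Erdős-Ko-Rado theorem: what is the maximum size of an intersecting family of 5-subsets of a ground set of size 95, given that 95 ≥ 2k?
max |F| = C(94, 4) = 3049501

Erdős-Ko-Rado (1961): when n ≥ 2k, max |F| = C(n−1, k−1). The bound is attained by the star {A : i ∈ A} for any fixed i ∈ [n]. Here C(95−1, 5−1) = C(94, 4) = 3049501.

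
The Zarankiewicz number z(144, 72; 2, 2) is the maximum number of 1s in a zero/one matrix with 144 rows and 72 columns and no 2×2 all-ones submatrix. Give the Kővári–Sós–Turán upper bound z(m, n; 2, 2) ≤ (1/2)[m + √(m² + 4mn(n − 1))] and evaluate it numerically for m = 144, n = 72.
z(144, 72; 2, 2) ≤ (1/2)[144 + √(144² + 4·144·72·71)] = (1/2)[144 + √2965248] = 932.9948

Kővári–Sós–Turán: let r_1, ..., r_144 be the row sums and z = Σ r_i the total number of 1s. Each pair of columns can share at most one row with both entries 1 (else a 2×2 all-ones block appears), so Σ_i C(r_i, 2) ≤ C(72, 2) = 2556. By convexity Σ_i C(r_i, 2) ≥ 144·C(z/144, 2) = z(z − 144)/(2·144), giving z² − 144z − 144·72·71 ≤ 0 and hence z ≤ (1/2)[144 + √(20736 + 4·736128)] = (1/2)[144 + √2965248] ≈ (1/2)(144 + 1721.9895) = 932.9948.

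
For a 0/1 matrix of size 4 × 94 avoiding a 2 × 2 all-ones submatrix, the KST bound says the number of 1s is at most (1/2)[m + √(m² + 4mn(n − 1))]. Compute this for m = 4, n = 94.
z(4, 94; 2, 2) ≤ (1/2)[4 + √(4² + 4·4·94·93)] = (1/2)[4 + √139888] = 189.008

Kővári–Sós–Turán: let r_1, ..., r_4 be the row sums and z = Σ r_i the total number of 1s. Each pair of columns can share at most one row with both entries 1 (else a 2×2 all-ones block appears), so Σ_i C(r_i, 2) ≤ C(94, 2) = 4371. By convexity Σ_i C(r_i, 2) ≥ 4·C(z/4, 2) = z(z − 4)/(2·4), giving z² − 4z − 4·94·93 ≤ 0 and hence z ≤ (1/2)[4 + √(16 + 4·34968)] = (1/2)[4 + √139888] ≈ (1/2)(4 + 374.016) = 189.008.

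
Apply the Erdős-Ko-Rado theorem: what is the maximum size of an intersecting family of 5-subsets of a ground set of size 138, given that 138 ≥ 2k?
max |F| = C(137, 4) = 14043870

Erdős-Ko-Rado (1961): when n ≥ 2k, max |F| = C(n−1, k−1). The bound is attained by the star {A : i ∈ A} for any fixed i ∈ [n]. Here C(138−1, 5−1) = C(137, 4) = 14043870.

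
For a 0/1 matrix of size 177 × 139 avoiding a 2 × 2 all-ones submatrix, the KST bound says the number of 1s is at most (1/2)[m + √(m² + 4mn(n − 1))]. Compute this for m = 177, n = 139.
z(177, 139; 2, 2) ≤ (1/2)[177 + √(177² + 4·177·139·138)] = (1/2)[177 + √13612185] = 1933.2347

Kővári–Sós–Turán: let r_1, ..., r_177 be the row sums and z = Σ r_i the total number of 1s. Each pair of columns can share at most one row with both entries 1 (else a 2×2 all-ones block appears), so Σ_i C(r_i, 2) ≤ C(139, 2) = 9591. By convexity Σ_i C(r_i, 2) ≥ 177·C(z/177, 2) = z(z − 177)/(2·177), giving z² − 177z − 177·139·138 ≤ 0 and hence z ≤ (1/2)[177 + √(31329 + 4·3395214)] = (1/2)[177 + √13612185] ≈ (1/2)(177 + 3689.4695) = 1933.2347.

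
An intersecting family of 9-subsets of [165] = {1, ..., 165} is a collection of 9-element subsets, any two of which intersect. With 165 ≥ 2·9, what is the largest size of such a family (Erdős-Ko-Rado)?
max |F| = C(164, 8) = 10912535409348

The Erdős-Ko-Rado theorem states: for n ≥ 2k, an intersecting family of k-subsets of an n-element set has size at most C(n − 1, k − 1), with equality for 'star' families {A ⊆ [n] : |A| = k, i ∈ A} (fix an element i). For n = 165, k = 9: C(164, 8) = 10912535409348.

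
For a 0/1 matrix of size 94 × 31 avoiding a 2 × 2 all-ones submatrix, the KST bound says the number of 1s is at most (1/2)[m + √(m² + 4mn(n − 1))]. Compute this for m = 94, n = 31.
z(94, 31; 2, 2) ≤ (1/2)[94 + √(94² + 4·94·31·30)] = (1/2)[94 + √358516] = 346.381

Kővári–Sós–Turán: let r_1, ..., r_94 be the row sums and z = Σ r_i the total number of 1s. Each pair of columns can share at most one row with both entries 1 (else a 2×2 all-ones block appears), so Σ_i C(r_i, 2) ≤ C(31, 2) = 465. By convexity Σ_i C(r_i, 2) ≥ 94·C(z/94, 2) = z(z − 94)/(2·94), giving z² − 94z − 94·31·30 ≤ 0 and hence z ≤ (1/2)[94 + √(8836 + 4·87420)] = (1/2)[94 + √358516] ≈ (1/2)(94 + 598.7621) = 346.381.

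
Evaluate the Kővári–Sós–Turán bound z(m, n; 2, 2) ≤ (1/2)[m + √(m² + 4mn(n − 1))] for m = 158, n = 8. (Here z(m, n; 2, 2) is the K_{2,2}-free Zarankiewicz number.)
z(158, 8; 2, 2) ≤ (1/2)[158 + √(158² + 4·158·8·7)] = (1/2)[158 + √60356] = 201.8373

Kővári–Sós–Turán: let r_1, ..., r_158 be the row sums and z = Σ r_i the total number of 1s. Each pair of columns can share at most one row with both entries 1 (else a 2×2 all-ones block appears), so Σ_i C(r_i, 2) ≤ C(8, 2) = 28. By convexity Σ_i C(r_i, 2) ≥ 158·C(z/158, 2) = z(z − 158)/(2·158), giving z² − 158z − 158·8·7 ≤ 0 and hence z ≤ (1/2)[158 + √(24964 + 4·8848)] = (1/2)[158 + √60356] ≈ (1/2)(158 + 245.6746) = 201.8373.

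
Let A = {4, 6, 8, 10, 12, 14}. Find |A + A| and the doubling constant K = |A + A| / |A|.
K = |A + A| / |A| = 11/6

Enumerate A + A = {a + b : a, b ∈ A}. With |A| = 6, there are |A|^2 = 36 ordered sum pairs; collecting distinct values, A + A = {8, 10, 12, 14, 16, 18, 20, 22, 24, 26, 28}, so |A + A| = 11. Thus K = 11/6. Here |A + A| = 2|A| − 1 = 11, the minimum possible — so K = 11/6 is minimal, which holds iff A is an arithmetic progression.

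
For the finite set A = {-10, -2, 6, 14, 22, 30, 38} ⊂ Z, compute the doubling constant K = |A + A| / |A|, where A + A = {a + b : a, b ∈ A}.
K = |A + A| / |A| = 13/7

Enumerate A + A = {a + b : a, b ∈ A}. With |A| = 7, there are |A|^2 = 49 ordered sum pairs; collecting distinct values, A + A = {-20, -12, -4, 4, 12, 20, 28, 36, 44, 52, 60, 68, 76}, so |A + A| = 13. Thus K = 13/7. Here |A + A| = 2|A| − 1 = 13, the minimum possible — so K = 13/7 is minimal, which holds iff A is an arithmetic progression.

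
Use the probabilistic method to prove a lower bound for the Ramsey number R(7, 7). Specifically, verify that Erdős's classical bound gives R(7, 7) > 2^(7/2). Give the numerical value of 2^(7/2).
2^(7/2) = 11.3137; so R(7, 7) > 11.3137

Colour each edge of K_n uniformly at random with red/blue. The expected number of monochromatic K_7 is C(n, 7) · 2 · 2^(−C(7,2)). If C(n, 7) · 2^(1 − C(7,2)) < 1, then with positive probability no monochromatic K_7 exists, so R(7, 7) > n. The standard estimate C(n, 7) ≤ n^7/7! shows this inequality holds whenever n ≤ 2^(7/2) (since 7! · 2^(C(7,2) − 1) > 2^(7^2/2) ≥ n^7). Hence R(7, 7) > 2^(7/2) = 11.3137.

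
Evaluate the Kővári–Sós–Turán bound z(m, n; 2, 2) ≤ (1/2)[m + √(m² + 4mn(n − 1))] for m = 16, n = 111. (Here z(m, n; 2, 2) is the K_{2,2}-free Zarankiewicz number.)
z(16, 111; 2, 2) ≤ (1/2)[16 + √(16² + 4·16·111·110)] = (1/2)[16 + √781696] = 450.0679

Kővári–Sós–Turán: let r_1, ..., r_16 be the row sums and z = Σ r_i the total number of 1s. Each pair of columns can share at most one row with both entries 1 (else a 2×2 all-ones block appears), so Σ_i C(r_i, 2) ≤ C(111, 2) = 6105. By convexity Σ_i C(r_i, 2) ≥ 16·C(z/16, 2) = z(z − 16)/(2·16), giving z² − 16z − 16·111·110 ≤ 0 and hence z ≤ (1/2)[16 + √(256 + 4·195360)] = (1/2)[16 + √781696] ≈ (1/2)(16 + 884.1357) = 450.0679.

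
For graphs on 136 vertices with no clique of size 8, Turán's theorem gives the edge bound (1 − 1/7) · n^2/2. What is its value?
Turán density bound = (6/7) · 136^2/2 = 55488/7 ≈ 7926.8571

Turán's theorem: ex(n, K_{r+1}) is achieved by the complete r-partite Turán graph T(n, r) with parts as balanced as possible, and is at most (1 − 1/r) · n^2/2. For r = 7, n = 136: the density bound is (6/7) · 18496/2 = 55488/7 ≈ 7926.8571. The integer-valued extremum is e(T(136, 7)) = 7926, which is strictly less than the density bound 55488/7 since 7 ∤ 136 (the parts of T(136, 7) cannot all be equal).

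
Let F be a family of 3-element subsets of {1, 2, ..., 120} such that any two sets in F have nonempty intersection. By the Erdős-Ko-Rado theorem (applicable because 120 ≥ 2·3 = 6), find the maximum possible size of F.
max |F| = C(119, 2) = 7021

Erdős-Ko-Rado (1961): when n ≥ 2k, max |F| = C(n−1, k−1). The bound is attained by the star {A : i ∈ A} for any fixed i ∈ [n]. Here C(120−1, 3−1) = C(119, 2) = 7021.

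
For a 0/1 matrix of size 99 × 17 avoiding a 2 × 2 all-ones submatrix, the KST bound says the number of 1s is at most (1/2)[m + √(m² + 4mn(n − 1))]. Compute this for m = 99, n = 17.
z(99, 17; 2, 2) ≤ (1/2)[99 + √(99² + 4·99·17·16)] = (1/2)[99 + √117513] = 220.9008

Kővári–Sós–Turán: let r_1, ..., r_99 be the row sums and z = Σ r_i the total number of 1s. Each pair of columns can share at most one row with both entries 1 (else a 2×2 all-ones block appears), so Σ_i C(r_i, 2) ≤ C(17, 2) = 136. By convexity Σ_i C(r_i, 2) ≥ 99·C(z/99, 2) = z(z − 99)/(2·99), giving z² − 99z − 99·17·16 ≤ 0 and hence z ≤ (1/2)[99 + √(9801 + 4·26928)] = (1/2)[99 + √117513] ≈ (1/2)(99 + 342.8017) = 220.9008.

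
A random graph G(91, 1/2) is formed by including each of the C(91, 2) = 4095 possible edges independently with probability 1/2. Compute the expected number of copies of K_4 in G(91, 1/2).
E[# K_4] = C(91, 4) · (1/2)^C(4, 2) = 2672670 / 2^6 = 1336335/32 = 41760.46875

For each 4-subset S of vertices (there are C(91, 4) = 2672670 such S), let X_S = 1 if S induces a K_4 (all C(4, 2) = 6 edges present). Then P(X_S = 1) = (1/2)^6 = 1/64. By linearity of expectation, E[# K_4] = C(91, 4) · (1/2)^6 = 2672670 / 64 = 1336335/32 = 41760.46875.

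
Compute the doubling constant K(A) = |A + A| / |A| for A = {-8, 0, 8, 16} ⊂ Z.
K = |A + A| / |A| = 7/4

Enumerate A + A = {a + b : a, b ∈ A}. With |A| = 4, there are |A|^2 = 16 ordered sum pairs; collecting distinct values, A + A = {-16, -8, 0, 8, 16, 24, 32}, so |A + A| = 7. Thus K = 7/4. Here |A + A| = 2|A| − 1 = 7, the minimum possible — so K = 7/4 is minimal, which holds iff A is an arithmetic progression.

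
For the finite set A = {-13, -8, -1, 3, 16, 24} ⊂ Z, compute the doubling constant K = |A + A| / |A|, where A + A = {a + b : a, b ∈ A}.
K = |A + A| / |A| = 21/6 = 7/2

Enumerate A + A = {a + b : a, b ∈ A}. With |A| = 6, there are |A|^2 = 36 ordered sum pairs; collecting distinct values, A + A = {-26, -21, -16, -14, -10, -9, -5, -2, 2, 3, 6, 8, 11, 15, 16, 19, 23, 27, 32, 40, 48}, so |A + A| = 21. Thus K = 21/6 = 7/2. For comparison, the minimum possible |A + A| over all 6-element sets is 2·6 − 1 = 11 (so min K = 11/6), attained only by arithmetic progressions.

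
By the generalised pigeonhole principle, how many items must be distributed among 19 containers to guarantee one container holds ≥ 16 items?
n = (16 − 1)·19 + 1 = 286

By the generalised pigeonhole principle, to guarantee some box contains ≥ r objects we need more than (r − 1) · k objects total. Threshold: n = (r − 1) · k + 1. With r = 16 and k = 19: n = 15 · 19 + 1 = 285 + 1 = 286. For n = 285 = 15 · 19, we can put exactly 15 objects in every box, avoiding 16 in any single one — so 286 is tight.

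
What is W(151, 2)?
W(151, 2) = 151 + 1 = 152

A 2-term AP is any pair of integers, so a monochromatic 2-AP exists iff some colour is used at least twice. With 151 colours, the colouring i ↦ i on {1, ..., 151} uses each colour once, avoiding any monochromatic pair, so W(151, 2) > 151. For {1, ..., 152}, pigeonhole forces two integers of the same colour, which form a monochromatic 2-AP. Hence W(151, 2) = 152.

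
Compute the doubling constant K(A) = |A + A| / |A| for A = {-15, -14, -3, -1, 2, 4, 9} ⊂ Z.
K = |A + A| / |A| = 24/7

Enumerate A + A = {a + b : a, b ∈ A}. With |A| = 7, there are |A|^2 = 49 ordered sum pairs; collecting distinct values, A + A = {-30, -29, -28, -18, -17, -16, -15, -13, -12, -11, -10, -6, -5, -4, -2, -1, 1, 3, 4, 6, 8, 11, 13, 18}, so |A + A| = 24. Thus K = 24/7. For comparison, the minimum possible |A + A| over all 7-element sets is 2·7 − 1 = 13 (so min K = 13/7), attained only by arithmetic progressions.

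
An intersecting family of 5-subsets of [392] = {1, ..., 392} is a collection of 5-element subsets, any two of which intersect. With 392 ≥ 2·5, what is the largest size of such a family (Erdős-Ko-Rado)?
max |F| = C(391, 4) = 958984195

The Erdős-Ko-Rado theorem states: for n ≥ 2k, an intersecting family of k-subsets of an n-element set has size at most C(n − 1, k − 1), with equality for 'star' families {A ⊆ [n] : |A| = k, i ∈ A} (fix an element i). For n = 392, k = 5: C(391, 4) = 958984195.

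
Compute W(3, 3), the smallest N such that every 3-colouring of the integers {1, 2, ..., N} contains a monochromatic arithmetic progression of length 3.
W(3, 3) = 27

This is a classical value, W(3, 3) = 27, established by combining an explicit 3-colouring of {1, ..., 26} with no monochromatic 3-AP (giving the lower bound W(3, 3) > 26) and a finite case analysis / exhaustive computer search showing every 3-colouring of {1, ..., 27} has such an AP.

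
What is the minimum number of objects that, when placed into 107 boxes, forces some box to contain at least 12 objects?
n = (12 − 1)·107 + 1 = 1178

By the generalised pigeonhole principle, to guarantee some box contains ≥ r objects we need more than (r − 1) · k objects total. Threshold: n = (r − 1) · k + 1. With r = 12 and k = 107: n = 11 · 107 + 1 = 1177 + 1 = 1178. For n = 1177 = 11 · 107, we can put exactly 11 objects in every box, avoiding 12 in any single one — so 1178 is tight.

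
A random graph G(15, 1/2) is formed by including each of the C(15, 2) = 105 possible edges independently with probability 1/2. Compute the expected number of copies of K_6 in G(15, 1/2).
E[# K_6] = C(15, 6) · (1/2)^C(6, 2) = 5005 / 2^15 ≈ 0.152740

For each 6-subset S of vertices (there are C(15, 6) = 5005 such S), let X_S = 1 if S induces a K_6 (all C(6, 2) = 15 edges present). Then P(X_S = 1) = (1/2)^15 = 1/32768. By linearity of expectation, E[# K_6] = C(15, 6) · (1/2)^15 = 5005 / 32768 ≈ 0.152740.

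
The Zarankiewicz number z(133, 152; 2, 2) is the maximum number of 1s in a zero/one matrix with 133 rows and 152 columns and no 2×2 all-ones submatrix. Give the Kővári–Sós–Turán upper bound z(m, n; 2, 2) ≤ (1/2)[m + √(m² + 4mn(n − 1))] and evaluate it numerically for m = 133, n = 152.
z(133, 152; 2, 2) ≤ (1/2)[133 + √(133² + 4·133·152·151)] = (1/2)[133 + √12228153] = 1814.9388

Kővári–Sós–Turán: let r_1, ..., r_133 be the row sums and z = Σ r_i the total number of 1s. Each pair of columns can share at most one row with both entries 1 (else a 2×2 all-ones block appears), so Σ_i C(r_i, 2) ≤ C(152, 2) = 11476. By convexity Σ_i C(r_i, 2) ≥ 133·C(z/133, 2) = z(z − 133)/(2·133), giving z² − 133z − 133·152·151 ≤ 0 and hence z ≤ (1/2)[133 + √(17689 + 4·3052616)] = (1/2)[133 + √12228153] ≈ (1/2)(133 + 3496.8776) = 1814.9388.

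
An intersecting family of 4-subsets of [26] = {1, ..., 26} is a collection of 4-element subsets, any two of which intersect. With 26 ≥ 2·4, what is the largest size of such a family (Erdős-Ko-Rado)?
max |F| = C(25, 3) = 2300

Erdős-Ko-Rado (1961): when n ≥ 2k, max |F| = C(n−1, k−1). The bound is attained by the star {A : i ∈ A} for any fixed i ∈ [n]. Here C(26−1, 4−1) = C(25, 3) = 2300.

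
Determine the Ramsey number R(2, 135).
R(2, 135) = 135

R(2, k) = k for all k ≥ 2: in a 2-colouring of K_k, either some edge is red (a red K_2) or all edges are blue (a blue K_k). And K_{134} coloured all-blue has no blue K_135, so R(2, 135) > 134. Hence R(2, 135) = 135.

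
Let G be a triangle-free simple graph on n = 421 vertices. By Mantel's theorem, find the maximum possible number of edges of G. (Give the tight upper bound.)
ex(421, K_3) = ⌊421^2/4⌋ = 44310

Mantel (1907): a triangle-free graph on n vertices has at most ⌊n^2/4⌋ edges, with equality for the complete bipartite graph K_{⌊n/2⌋, ⌈n/2⌉}. For n = 421: ⌊421^2/4⌋ = ⌊177241/4⌋ = 44310. The extremal graph is K_{210, 211}, which has 210·211 = 44310 edges.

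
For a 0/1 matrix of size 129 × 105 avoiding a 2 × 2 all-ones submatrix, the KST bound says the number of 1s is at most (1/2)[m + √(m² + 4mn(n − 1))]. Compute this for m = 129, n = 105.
z(129, 105; 2, 2) ≤ (1/2)[129 + √(129² + 4·129·105·104)] = (1/2)[129 + √5651361] = 1253.1296

Kővári–Sós–Turán: let r_1, ..., r_129 be the row sums and z = Σ r_i the total number of 1s. Each pair of columns can share at most one row with both entries 1 (else a 2×2 all-ones block appears), so Σ_i C(r_i, 2) ≤ C(105, 2) = 5460. By convexity Σ_i C(r_i, 2) ≥ 129·C(z/129, 2) = z(z − 129)/(2·129), giving z² − 129z − 129·105·104 ≤ 0 and hence z ≤ (1/2)[129 + √(16641 + 4·1408680)] = (1/2)[129 + √5651361] ≈ (1/2)(129 + 2377.2591) = 1253.1296.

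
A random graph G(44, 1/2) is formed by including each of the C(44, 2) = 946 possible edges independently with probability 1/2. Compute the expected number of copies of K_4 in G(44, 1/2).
E[# K_4] = C(44, 4) · (1/2)^C(4, 2) = 135751 / 2^6 = 2121.109375

For each 4-subset S of vertices (there are C(44, 4) = 135751 such S), let X_S = 1 if S induces a K_4 (all C(4, 2) = 6 edges present). Then P(X_S = 1) = (1/2)^6 = 1/64. By linearity of expectation, E[# K_4] = C(44, 4) · (1/2)^6 = 135751 / 64 = 2121.109375.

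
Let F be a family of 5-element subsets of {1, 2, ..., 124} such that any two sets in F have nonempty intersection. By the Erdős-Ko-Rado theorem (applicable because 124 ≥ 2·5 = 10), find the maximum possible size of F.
max |F| = C(123, 4) = 9078630

Erdős-Ko-Rado (1961): when n ≥ 2k, max |F| = C(n−1, k−1). The bound is attained by the star {A : i ∈ A} for any fixed i ∈ [n]. Here C(124−1, 5−1) = C(123, 4) = 9078630.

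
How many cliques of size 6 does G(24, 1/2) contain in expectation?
E[# K_6] = C(24, 6) · (1/2)^C(6, 2) = 134596 / 2^15 = 33649/8192 ≈ 4.107544

For each 6-subset S of vertices (there are C(24, 6) = 134596 such S), let X_S = 1 if S induces a K_6 (all C(6, 2) = 15 edges present). Then P(X_S = 1) = (1/2)^15 = 1/32768. By linearity of expectation, E[# K_6] = C(24, 6) · (1/2)^15 = 134596 / 32768 = 33649/8192 ≈ 4.107544.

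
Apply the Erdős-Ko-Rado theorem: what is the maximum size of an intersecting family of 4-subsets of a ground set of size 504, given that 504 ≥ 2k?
max |F| = C(503, 3) = 21084251

Erdős-Ko-Rado (1961): when n ≥ 2k, max |F| = C(n−1, k−1). The bound is attained by the star {A : i ∈ A} for any fixed i ∈ [n]. Here C(504−1, 4−1) = C(503, 3) = 21084251.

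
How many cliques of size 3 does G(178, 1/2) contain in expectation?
E[# K_3] = C(178, 3) · (1/2)^C(3, 2) = 924176 / 2^3 = 115522

For each 3-subset S of vertices (there are C(178, 3) = 924176 such S), let X_S = 1 if S induces a K_3 (all C(3, 2) = 3 edges present). Then P(X_S = 1) = (1/2)^3 = 1/8. By linearity of expectation, E[# K_3] = C(178, 3) · (1/2)^3 = 924176 / 8 = 115522.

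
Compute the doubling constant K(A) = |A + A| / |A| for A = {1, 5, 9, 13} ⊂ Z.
K = |A + A| / |A| = 7/4

Enumerate A + A = {a + b : a, b ∈ A}. With |A| = 4, there are |A|^2 = 16 ordered sum pairs; collecting distinct values, A + A = {2, 6, 10, 14, 18, 22, 26}, so |A + A| = 7. Thus K = 7/4. Here |A + A| = 2|A| − 1 = 7, the minimum possible — so K = 7/4 is minimal, which holds iff A is an arithmetic progression.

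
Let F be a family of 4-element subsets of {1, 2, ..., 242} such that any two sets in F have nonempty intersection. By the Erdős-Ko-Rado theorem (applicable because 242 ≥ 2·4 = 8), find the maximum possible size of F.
max |F| = C(241, 3) = 2303960

Erdős-Ko-Rado (1961): when n ≥ 2k, max |F| = C(n−1, k−1). The bound is attained by the star {A : i ∈ A} for any fixed i ∈ [n]. Here C(242−1, 4−1) = C(241, 3) = 2303960.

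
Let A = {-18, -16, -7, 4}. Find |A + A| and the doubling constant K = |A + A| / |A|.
K = |A + A| / |A| = 9/4

Enumerate A + A = {a + b : a, b ∈ A}. With |A| = 4, there are |A|^2 = 16 ordered sum pairs; collecting distinct values, A + A = {-36, -34, -32, -25, -23, -14, -12, -3, 8}, so |A + A| = 9. Thus K = 9/4. For comparison, the minimum possible |A + A| over all 4-element sets is 2·4 − 1 = 7 (so min K = 7/4), attained only by arithmetic progressions.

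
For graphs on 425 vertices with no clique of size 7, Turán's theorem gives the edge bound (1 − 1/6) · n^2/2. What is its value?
Turán density bound = (5/6) · 425^2/2 = 903125/12 ≈ 75260.4167

Turán's theorem: ex(n, K_{r+1}) is achieved by the complete r-partite Turán graph T(n, r) with parts as balanced as possible, and is at most (1 − 1/r) · n^2/2. For r = 6, n = 425: the density bound is (5/6) · 180625/2 = 903125/12 ≈ 75260.4167. The integer-valued extremum is e(T(425, 6)) = 75260, which is strictly less than the density bound 903125/12 since 6 ∤ 425 (the parts of T(425, 6) cannot all be equal).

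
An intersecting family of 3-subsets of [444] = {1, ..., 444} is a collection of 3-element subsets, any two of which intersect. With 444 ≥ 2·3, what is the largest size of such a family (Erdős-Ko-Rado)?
max |F| = C(443, 2) = 97903

Erdős-Ko-Rado (1961): when n ≥ 2k, max |F| = C(n−1, k−1). The bound is attained by the star {A : i ∈ A} for any fixed i ∈ [n]. Here C(444−1, 3−1) = C(443, 2) = 97903.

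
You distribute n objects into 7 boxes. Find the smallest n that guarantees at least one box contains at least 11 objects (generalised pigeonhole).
n = (11 − 1)·7 + 1 = 71

By the generalised pigeonhole principle, to guarantee some box contains ≥ r objects we need more than (r − 1) · k objects total. Threshold: n = (r − 1) · k + 1. With r = 11 and k = 7: n = 10 · 7 + 1 = 70 + 1 = 71. For n = 70 = 10 · 7, we can put exactly 10 objects in every box, avoiding 11 in any single one — so 71 is tight.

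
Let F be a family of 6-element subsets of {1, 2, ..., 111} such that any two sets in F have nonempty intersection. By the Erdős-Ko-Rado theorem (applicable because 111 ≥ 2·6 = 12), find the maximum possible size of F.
max |F| = C(110, 5) = 122391522

The Erdős-Ko-Rado theorem states: for n ≥ 2k, an intersecting family of k-subsets of an n-element set has size at most C(n − 1, k − 1), with equality for 'star' families {A ⊆ [n] : |A| = k, i ∈ A} (fix an element i). For n = 111, k = 6: C(110, 5) = 122391522.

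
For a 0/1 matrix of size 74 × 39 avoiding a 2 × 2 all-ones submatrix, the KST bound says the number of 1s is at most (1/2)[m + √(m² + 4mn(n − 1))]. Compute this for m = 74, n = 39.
z(74, 39; 2, 2) ≤ (1/2)[74 + √(74² + 4·74·39·38)] = (1/2)[74 + √444148] = 370.2221

Kővári–Sós–Turán: let r_1, ..., r_74 be the row sums and z = Σ r_i the total number of 1s. Each pair of columns can share at most one row with both entries 1 (else a 2×2 all-ones block appears), so Σ_i C(r_i, 2) ≤ C(39, 2) = 741. By convexity Σ_i C(r_i, 2) ≥ 74·C(z/74, 2) = z(z − 74)/(2·74), giving z² − 74z − 74·39·38 ≤ 0 and hence z ≤ (1/2)[74 + √(5476 + 4·109668)] = (1/2)[74 + √444148] ≈ (1/2)(74 + 666.4443) = 370.2221.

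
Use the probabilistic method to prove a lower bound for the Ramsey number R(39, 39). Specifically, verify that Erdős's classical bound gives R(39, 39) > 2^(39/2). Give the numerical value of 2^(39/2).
2^(39/2) = 741455.2002; so R(39, 39) > 741455.2002

Colour each edge of K_n uniformly at random with red/blue. The expected number of monochromatic K_39 is C(n, 39) · 2 · 2^(−C(39,2)). If C(n, 39) · 2^(1 − C(39,2)) < 1, then with positive probability no monochromatic K_39 exists, so R(39, 39) > n. The standard estimate C(n, 39) ≤ n^39/39! shows this inequality holds whenever n ≤ 2^(39/2) (since 39! · 2^(C(39,2) − 1) > 2^(39^2/2) ≥ n^39). Hence R(39, 39) > 2^(39/2) = 741455.2002.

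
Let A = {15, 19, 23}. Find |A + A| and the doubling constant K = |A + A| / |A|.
K = |A + A| / |A| = 5/3

Enumerate A + A = {a + b : a, b ∈ A}. With |A| = 3, there are |A|^2 = 9 ordered sum pairs; collecting distinct values, A + A = {30, 34, 38, 42, 46}, so |A + A| = 5. Thus K = 5/3. Here |A + A| = 2|A| − 1 = 5, the minimum possible — so K = 5/3 is minimal, which holds iff A is an arithmetic progression.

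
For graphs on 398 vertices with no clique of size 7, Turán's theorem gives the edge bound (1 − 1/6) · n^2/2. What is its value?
Turán density bound = (5/6) · 398^2/2 = 198005/3 ≈ 66001.6667

Turán's theorem: ex(n, K_{r+1}) is achieved by the complete r-partite Turán graph T(n, r) with parts as balanced as possible, and is at most (1 − 1/r) · n^2/2. For r = 6, n = 398: the density bound is (5/6) · 158404/2 = 198005/3 ≈ 66001.6667. The integer-valued extremum is e(T(398, 6)) = 66001, which is strictly less than the density bound 198005/3 since 6 ∤ 398 (the parts of T(398, 6) cannot all be equal).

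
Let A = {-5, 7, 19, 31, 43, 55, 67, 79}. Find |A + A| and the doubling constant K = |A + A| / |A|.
K = |A + A| / |A| = 15/8

Enumerate A + A = {a + b : a, b ∈ A}. With |A| = 8, there are |A|^2 = 64 ordered sum pairs; collecting distinct values, A + A = {-10, 2, 14, 26, 38, 50, 62, 74, 86, 98, 110, 122, 134, 146, 158}, so |A + A| = 15. Thus K = 15/8. Here |A + A| = 2|A| − 1 = 15, the minimum possible — so K = 15/8 is minimal, which holds iff A is an arithmetic progression.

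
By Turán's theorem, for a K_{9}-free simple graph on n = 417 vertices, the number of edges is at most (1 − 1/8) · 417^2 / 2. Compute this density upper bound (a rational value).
Turán density bound = (7/8) · 417^2/2 = 1217223/16 ≈ 76076.4375

Turán's theorem: ex(n, K_{r+1}) is achieved by the complete r-partite Turán graph T(n, r) with parts as balanced as possible, and is at most (1 − 1/r) · n^2/2. For r = 8, n = 417: the density bound is (7/8) · 173889/2 = 1217223/16 ≈ 76076.4375. The integer-valued extremum is e(T(417, 8)) = 76076, which is strictly less than the density bound 1217223/16 since 8 ∤ 417 (the parts of T(417, 8) cannot all be equal).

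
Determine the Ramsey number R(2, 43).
R(2, 43) = 43

R(2, k) = k for all k ≥ 2: in a 2-colouring of K_k, either some edge is red (a red K_2) or all edges are blue (a blue K_k). And K_{42} coloured all-blue has no blue K_43, so R(2, 43) > 42. Hence R(2, 43) = 43.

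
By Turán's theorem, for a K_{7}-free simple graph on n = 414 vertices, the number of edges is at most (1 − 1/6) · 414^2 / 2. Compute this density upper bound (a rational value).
Turán density bound = (5/6) · 414^2/2 = 71415

Turán's theorem: ex(n, K_{r+1}) is achieved by the complete r-partite Turán graph T(n, r) with parts as balanced as possible, and is at most (1 − 1/r) · n^2/2. For r = 6, n = 414: the density bound is (5/6) · 171396/2 = 71415. Since 6 ∣ 414, the Turán graph T(414, 6) has parts of equal size 69, and its edge count e(T(414, 6)) = 71415 attains the density bound exactly.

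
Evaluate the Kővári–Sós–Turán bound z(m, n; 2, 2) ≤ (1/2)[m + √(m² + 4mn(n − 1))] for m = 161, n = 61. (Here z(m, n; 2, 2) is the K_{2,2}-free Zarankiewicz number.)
z(161, 61; 2, 2) ≤ (1/2)[161 + √(161² + 4·161·61·60)] = (1/2)[161 + √2382961] = 852.3421

Kővári–Sós–Turán: let r_1, ..., r_161 be the row sums and z = Σ r_i the total number of 1s. Each pair of columns can share at most one row with both entries 1 (else a 2×2 all-ones block appears), so Σ_i C(r_i, 2) ≤ C(61, 2) = 1830. By convexity Σ_i C(r_i, 2) ≥ 161·C(z/161, 2) = z(z − 161)/(2·161), giving z² − 161z − 161·61·60 ≤ 0 and hence z ≤ (1/2)[161 + √(25921 + 4·589260)] = (1/2)[161 + √2382961] ≈ (1/2)(161 + 1543.6842) = 852.3421.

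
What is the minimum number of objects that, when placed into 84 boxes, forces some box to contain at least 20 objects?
n = (20 − 1)·84 + 1 = 1597

By the generalised pigeonhole principle, to guarantee some box contains ≥ r objects we need more than (r − 1) · k objects total. Threshold: n = (r − 1) · k + 1. With r = 20 and k = 84: n = 19 · 84 + 1 = 1596 + 1 = 1597. For n = 1596 = 19 · 84, we can put exactly 19 objects in every box, avoiding 20 in any single one — so 1597 is tight.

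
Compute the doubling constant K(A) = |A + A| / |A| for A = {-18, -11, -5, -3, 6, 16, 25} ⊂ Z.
K = |A + A| / |A| = 27/7

Enumerate A + A = {a + b : a, b ∈ A}. With |A| = 7, there are |A|^2 = 49 ordered sum pairs; collecting distinct values, A + A = {-36, -29, -23, -22, -21, -16, -14, -12, -10, -8, -6, -5, -2, 1, 3, 5, 7, 11, 12, 13, 14, 20, 22, 31, 32, 41, 50}, so |A + A| = 27. Thus K = 27/7. For comparison, the minimum possible |A + A| over all 7-element sets is 2·7 − 1 = 13 (so min K = 13/7), attained only by arithmetic progressions.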